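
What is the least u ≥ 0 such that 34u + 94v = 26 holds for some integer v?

Reduce mod 94: 34u ≡ 26 (mod 94). With g = gcd(34, 94) = 2 dividing 26, divide through: 17u ≡ 13 (mod 47).
Since gcd(17, 47) = 1, u ≡ 13·(17)⁻¹ ≡ 45 (mod 47). Smallest non-negative: 45.

45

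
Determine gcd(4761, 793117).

4761 = 3² · 23²
793117 = 13³ · 19²
Common: 1 = 1

1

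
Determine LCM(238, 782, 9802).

238 = 2 · 7 · 17; 782 = 2 · 17 · 23; 9802 = 2 · 13² · 29
lcm takes max exponent of each prime: 2 · 7 · 13² · 17 · 23 · 29 = 26828074

26828074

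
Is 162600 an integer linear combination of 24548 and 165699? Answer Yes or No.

gcd(24548, 165699): 165699 = 6·24548 + 18411; 24548 = 1·18411 + 6137; 18411 = 3·6137 + 0 → 6137
6137 does not divide 162600, so a solution does not exist.

No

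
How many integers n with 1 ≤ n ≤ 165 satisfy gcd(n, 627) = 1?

627 = 3·11·19. Inclusion–exclusion on these primes:
165 − ⌊165/3⌋ − ⌊165/11⌋ − ⌊165/19⌋ + ⌊165/33⌋ + ⌊165/57⌋ + ⌊165/209⌋ − ⌊165/627⌋ = 94

94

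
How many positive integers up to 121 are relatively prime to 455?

76

Prime factors of 455: 5, 7, 13. Count integers ≤ 121 divisible by none of them.
By inclusion–exclusion: 121 − ⌊121/5⌋ − ⌊121/7⌋ − ⌊121/13⌋ + ⌊121/35⌋ + ⌊121/65⌋ + ⌊121/91⌋ − ⌊121/455⌋ = 76.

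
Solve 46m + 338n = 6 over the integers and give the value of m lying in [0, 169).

gcd(46, 338) = 2 (Euclid: 338 = 7·46 + 16; 46 = 2·16 + 14; 16 = 1·14 + 2; 14 = 7·2 + 0), and 2 | 6.
Extended Euclid: 46·(-22) + 338·(3) = 2. Scale by 3: m₀ = -66.
General solution m = m₀ + 169t; reducing mod 169 gives m = 103 (and n = -14).

103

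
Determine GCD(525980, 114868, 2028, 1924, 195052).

525980 = 2² · 5 · 7 · 13 · 17²; 114868 = 2² · 13 · 47²; 2028 = 2² · 3 · 13²; 1924 = 2² · 13 · 37; 195052 = 2² · 11² · 13 · 31
gcd takes min exponent of each prime: 2² · 13 = 52

52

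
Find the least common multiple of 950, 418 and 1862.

950 = 2 · 5² · 19; 418 = 2 · 11 · 19; 1862 = 2 · 7² · 19
lcm takes max exponent of each prime: 2 · 5² · 7² · 11 · 19 = 512050

512050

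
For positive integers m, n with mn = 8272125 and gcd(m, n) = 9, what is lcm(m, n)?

919125

Since gcd(m,n)·lcm(m,n) = mn, lcm = 8272125/9 = 919125.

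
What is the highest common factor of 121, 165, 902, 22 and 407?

11

gcd(121, 165): 165 = 1·121 + 44; 121 = 2·44 + 33; 44 = 1·33 + 11; 33 = 3·11 + 0 → 11
gcd(11, 902): 902 = 82·11 + 0 → 11
gcd(11, 22): 22 = 2·11 + 0 → 11
gcd(11, 407): 407 = 37·11 + 0 → 11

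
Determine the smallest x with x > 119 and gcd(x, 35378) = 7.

35378 = 7·5054. Any x with gcd(x, 35378) = 7 is a multiple of 7, say 7s, with s coprime to 5054.
Need s > 119/7, so s ≥ 18. First s ≥ 18 with gcd(s, 5054) = 1 is s = 23. Thus x = 7·23 = 161.

161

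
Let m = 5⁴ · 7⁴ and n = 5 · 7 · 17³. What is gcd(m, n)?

35

min exponent per shared prime: 5 · 7 = 35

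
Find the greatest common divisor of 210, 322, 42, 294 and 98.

14

gcd(210, 322): 322 = 1·210 + 112; 210 = 1·112 + 98; 112 = 1·98 + 14; 98 = 7·14 + 0 → 14
gcd(14, 42): 42 = 3·14 + 0 → 14
gcd(14, 294): 294 = 21·14 + 0 → 14
gcd(14, 98): 98 = 7·14 + 0 → 14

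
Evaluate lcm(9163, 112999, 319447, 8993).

1144493308651

lcm(9163, 112999) = 9163·112999/gcd = 1035409837/17 = 60906461
lcm(60906461, 319447) = 60906461·319447/gcd = 19456386247067/391 = 49760578637
lcm(49760578637, 8993) = 49760578637·8993/gcd = 447496883682541/391 = 1144493308651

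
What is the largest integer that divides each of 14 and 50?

Euclid: 50 = 3·14 + 8; 14 = 1·8 + 6; 8 = 1·6 + 2; 6 = 3·2 + 0. Last nonzero remainder: 2.

2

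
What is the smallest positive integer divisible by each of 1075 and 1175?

50525

1075 = 5² · 43; 1175 = 5² · 47
max exponents: 5² · 43 · 47 = 50525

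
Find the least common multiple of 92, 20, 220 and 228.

92 = 2² · 23; 20 = 2² · 5; 220 = 2² · 5 · 11; 228 = 2² · 3 · 19
lcm takes max exponent of each prime: 2² · 3 · 5 · 11 · 19 · 23 = 288420

288420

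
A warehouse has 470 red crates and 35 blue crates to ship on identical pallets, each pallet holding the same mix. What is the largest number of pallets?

470 = 2 · 5 · 47
35 = 5 · 7
Common: 5 = 5

5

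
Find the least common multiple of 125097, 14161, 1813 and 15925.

11749735725

125097 = 3 · 7² · 23 · 37; 14161 = 7² · 17²; 1813 = 7² · 37; 15925 = 5² · 7² · 13
lcm takes max exponent of each prime: 3 · 5² · 7² · 13 · 17² · 23 · 37 = 11749735725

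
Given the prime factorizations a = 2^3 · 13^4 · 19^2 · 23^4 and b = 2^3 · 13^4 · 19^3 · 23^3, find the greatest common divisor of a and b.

1003584872056

min exponent per shared prime: 2^3 · 13^4 · 19^2 · 23^3 = 1003584872056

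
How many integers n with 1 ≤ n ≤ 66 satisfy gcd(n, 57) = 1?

57 = 3·19. Inclusion–exclusion on these primes:
66 − ⌊66/3⌋ − ⌊66/19⌋ + ⌊66/57⌋ = 42

42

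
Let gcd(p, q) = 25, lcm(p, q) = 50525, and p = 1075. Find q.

1175

p·q = gcd·lcm = 25·50525 = 1263125, so q = 1263125/1075 = 1175.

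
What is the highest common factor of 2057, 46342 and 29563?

17

gcd(2057, 46342): 46342 = 22·2057 + 1088; 2057 = 1·1088 + 969; 1088 = 1·969 + 119; 969 = 8·119 + 17; 119 = 7·17 + 0 → 17
gcd(17, 29563): 29563 = 1739·17 + 0 → 17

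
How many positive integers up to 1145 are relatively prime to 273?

Prime factors of 273: 3, 7, 13. Count integers ≤ 1145 divisible by none of them.
By inclusion–exclusion: 1145 − ⌊1145/3⌋ − ⌊1145/7⌋ − ⌊1145/13⌋ + ⌊1145/21⌋ + ⌊1145/39⌋ + ⌊1145/91⌋ − ⌊1145/273⌋ = 604.

604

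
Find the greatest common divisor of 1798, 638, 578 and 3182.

gcd(1798, 638): 1798 = 2·638 + 522; 638 = 1·522 + 116; 522 = 4·116 + 58; 116 = 2·58 + 0 → 58
gcd(58, 578): 578 = 9·58 + 56; 58 = 1·56 + 2; 56 = 28·2 + 0 → 2
gcd(2, 3182): 3182 = 1591·2 + 0 → 2

2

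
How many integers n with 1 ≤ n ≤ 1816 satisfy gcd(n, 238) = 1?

733

238 = 2·7·17. Inclusion–exclusion on these primes:
1816 − ⌊1816/2⌋ − ⌊1816/7⌋ − ⌊1816/17⌋ + ⌊1816/14⌋ + ⌊1816/34⌋ + ⌊1816/119⌋ − ⌊1816/238⌋ = 733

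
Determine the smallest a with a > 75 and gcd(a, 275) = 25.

275 = 25·11. Any a with gcd(a, 275) = 25 is a multiple of 25, say 25s, with s coprime to 11.
Need s > 75/25, so s ≥ 4. First s ≥ 4 with gcd(s, 11) = 1 is s = 4. Thus a = 25·4 = 100.

100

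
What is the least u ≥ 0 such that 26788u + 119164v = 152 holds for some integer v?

gcd(26788, 119164) = 4 (Euclid: 119164 = 4·26788 + 12012; 26788 = 2·12012 + 2764; 12012 = 4·2764 + 956; 2764 = 2·956 + 852; 956 = 1·852 + 104; 852 = 8·104 + 20; 104 = 5·20 + 4; 20 = 5·4 + 0), and 4 | 152.
Extended Euclid: 26788·(-5734) + 119164·(1289) = 4. Scale by 38: u₀ = -217892.
General solution u = u₀ + 29791t; reducing mod 29791 gives u = 20436 (and v = -4594).

20436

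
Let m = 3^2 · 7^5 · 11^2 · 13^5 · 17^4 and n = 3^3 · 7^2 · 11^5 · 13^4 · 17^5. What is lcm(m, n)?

38528203439943109031139

max exponent per prime: 3^3 · 7^5 · 11^5 · 13^5 · 17^5 = 38528203439943109031139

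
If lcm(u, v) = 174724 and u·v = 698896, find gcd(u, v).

From gcd × lcm = uv: gcd = 698896 / 174724 = 4.

4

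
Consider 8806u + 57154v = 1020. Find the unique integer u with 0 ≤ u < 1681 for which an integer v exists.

78

gcd(8806, 57154) = 34 (Euclid: 57154 = 6·8806 + 4318; 8806 = 2·4318 + 170; 4318 = 25·170 + 68; 170 = 2·68 + 34; 68 = 2·34 + 0), and 34 | 1020.
Extended Euclid: 8806·(675) + 57154·(-104) = 34. Scale by 30: u₀ = 20250.
General solution u = u₀ + 1681t; reducing mod 1681 gives u = 78 (and v = -12).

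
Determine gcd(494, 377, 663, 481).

13

gcd(494, 377): 494 = 1·377 + 117; 377 = 3·117 + 26; 117 = 4·26 + 13; 26 = 2·13 + 0 → 13
gcd(13, 663): 663 = 51·13 + 0 → 13
gcd(13, 481): 481 = 37·13 + 0 → 13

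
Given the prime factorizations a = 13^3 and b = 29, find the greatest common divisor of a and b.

min exponent per shared prime: (none) = 1

1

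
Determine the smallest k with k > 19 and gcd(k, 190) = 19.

57

190 = 19·10. Any k with gcd(k, 190) = 19 is a multiple of 19, say 19s, with s coprime to 10.
Need s > 19/19, so s ≥ 2. First s ≥ 2 with gcd(s, 10) = 1 is s = 3. Thus k = 19·3 = 57.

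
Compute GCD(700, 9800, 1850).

700 = 2² · 5² · 7; 9800 = 2³ · 5² · 7²; 1850 = 2 · 5² · 37
gcd takes min exponent of each prime: 2 · 5² = 50

50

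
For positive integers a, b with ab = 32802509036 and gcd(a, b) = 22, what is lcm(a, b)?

1491023138

Since gcd(a,b)·lcm(a,b) = ab, lcm = 32802509036/22 = 1491023138.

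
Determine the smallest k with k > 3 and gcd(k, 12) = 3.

9

12 = 3·4. Any k with gcd(k, 12) = 3 is a multiple of 3, say 3s, with s coprime to 4.
Need s > 3/3, so s ≥ 2. First s ≥ 2 with gcd(s, 4) = 1 is s = 3. Thus k = 3·3 = 9.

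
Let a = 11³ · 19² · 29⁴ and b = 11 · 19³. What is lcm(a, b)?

6457000944449

max exponent per prime: 11³ · 19³ · 29⁴ = 6457000944449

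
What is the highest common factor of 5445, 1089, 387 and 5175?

gcd(5445, 1089): 5445 = 5·1089 + 0 → 1089
gcd(1089, 387): 1089 = 2·387 + 315; 387 = 1·315 + 72; 315 = 4·72 + 27; 72 = 2·27 + 18; 27 = 1·18 + 9; 18 = 2·9 + 0 → 9
gcd(9, 5175): 5175 = 575·9 + 0 → 9

9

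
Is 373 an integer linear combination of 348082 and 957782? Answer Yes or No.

No

By Bézout, 348082x + 957782y = 373 has integer solutions iff gcd(348082, 957782) | 373.
Euclid: 957782 = 2·348082 + 261618; 348082 = 1·261618 + 86464; 261618 = 3·86464 + 2226; 86464 = 38·2226 + 1876; 2226 = 1·1876 + 350; 1876 = 5·350 + 126; 350 = 2·126 + 98; 126 = 1·98 + 28; 98 = 3·28 + 14; 28 = 2·14 + 0. gcd = 14; 373 mod 14 = 9. No.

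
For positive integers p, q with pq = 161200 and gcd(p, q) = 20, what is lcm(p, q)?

Since gcd(p,q)·lcm(p,q) = pq, lcm = 161200/20 = 8060.

8060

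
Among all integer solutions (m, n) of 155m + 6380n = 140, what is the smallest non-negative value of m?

Reduce mod 6380: 155m ≡ 140 (mod 6380). With g = gcd(155, 6380) = 5 dividing 140, divide through: 31m ≡ 28 (mod 1276).
Since gcd(31, 1276) = 1, m ≡ 28·(31)⁻¹ ≡ 536 (mod 1276). Smallest non-negative: 536.

536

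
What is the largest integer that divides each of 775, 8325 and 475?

25

gcd(775, 8325): 8325 = 10·775 + 575; 775 = 1·575 + 200; 575 = 2·200 + 175; 200 = 1·175 + 25; 175 = 7·25 + 0 → 25
gcd(25, 475): 475 = 19·25 + 0 → 25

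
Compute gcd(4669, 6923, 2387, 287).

gcd(4669, 6923): 6923 = 1·4669 + 2254; 4669 = 2·2254 + 161; 2254 = 14·161 + 0 → 161
gcd(161, 2387): 2387 = 14·161 + 133; 161 = 1·133 + 28; 133 = 4·28 + 21; 28 = 1·21 + 7; 21 = 3·7 + 0 → 7
gcd(7, 287): 287 = 41·7 + 0 → 7

7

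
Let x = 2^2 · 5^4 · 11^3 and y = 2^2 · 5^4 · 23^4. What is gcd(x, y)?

2500

min exponent per shared prime: 2^2 · 5^4 = 2500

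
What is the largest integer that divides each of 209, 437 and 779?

209 = 11 · 19; 437 = 19 · 23; 779 = 19 · 41
gcd takes min exponent of each prime: 19 = 19

19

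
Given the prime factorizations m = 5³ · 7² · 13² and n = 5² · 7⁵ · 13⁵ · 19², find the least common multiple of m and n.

max exponent per prime: 5³ · 7⁵ · 13⁵ · 19² = 281594505476375

281594505476375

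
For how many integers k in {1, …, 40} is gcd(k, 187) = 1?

35

Prime factors of 187: 11, 17. Count integers ≤ 40 divisible by none of them.
By inclusion–exclusion: 40 − ⌊40/11⌋ − ⌊40/17⌋ + ⌊40/187⌋ = 35.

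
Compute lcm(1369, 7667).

10496123

1369 = 37²; 7667 = 11 · 17 · 41
max exponents: 11 · 17 · 37² · 41 = 10496123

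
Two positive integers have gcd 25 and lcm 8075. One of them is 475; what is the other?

p·q = gcd·lcm = 25·8075 = 201875, so q = 201875/475 = 425.

425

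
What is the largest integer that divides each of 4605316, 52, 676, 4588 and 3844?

4

4605316 = 2² · 29² · 37²; 52 = 2² · 13; 676 = 2² · 13²; 4588 = 2² · 31 · 37; 3844 = 2² · 31²
gcd takes min exponent of each prime: 2² = 4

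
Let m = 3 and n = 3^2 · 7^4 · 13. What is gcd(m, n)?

3

min exponent per shared prime: 3 = 3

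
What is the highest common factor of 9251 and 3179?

11

Euclid: 9251 = 2·3179 + 2893; 3179 = 1·2893 + 286; 2893 = 10·286 + 33; 286 = 8·33 + 22; 33 = 1·22 + 11; 22 = 2·11 + 0. Last nonzero remainder: 11.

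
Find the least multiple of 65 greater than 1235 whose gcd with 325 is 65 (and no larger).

1365

Multiples of 65 above 1235: 65·20, 65·21, … . Need the cofactor coprime to 325/65 = 5.
Checking s = 20, 21, … the first with gcd(s, 5) = 1 is s = 21, giving 1365.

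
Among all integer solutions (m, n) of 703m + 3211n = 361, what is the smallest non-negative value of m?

101

gcd(703, 3211) = 19 (Euclid: 3211 = 4·703 + 399; 703 = 1·399 + 304; 399 = 1·304 + 95; 304 = 3·95 + 19; 95 = 5·19 + 0), and 19 | 361.
Extended Euclid: 703·(32) + 3211·(-7) = 19. Scale by 19: m₀ = 608.
General solution m = m₀ + 169t; reducing mod 169 gives m = 101 (and n = -22).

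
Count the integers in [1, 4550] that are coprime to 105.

2080

Prime factors of 105: 3, 5, 7. Count integers ≤ 4550 divisible by none of them.
By inclusion–exclusion: 4550 − ⌊4550/3⌋ − ⌊4550/5⌋ − ⌊4550/7⌋ + ⌊4550/15⌋ + ⌊4550/21⌋ + ⌊4550/35⌋ − ⌊4550/105⌋ = 2080.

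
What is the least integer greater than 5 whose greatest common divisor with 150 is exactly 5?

35

gcd(a, 150) = 5 forces 5 | a; write a = 5s. Then gcd(5s, 5·30) = 5·gcd(s, 30), so need gcd(s, 30) = 1.
5s > 5 gives s ≥ 2. The least s ≥ 2 coprime to 30 is 7, so a = 5·7 = 35.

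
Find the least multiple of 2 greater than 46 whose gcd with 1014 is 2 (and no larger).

1014 = 2·507. Any t with gcd(t, 1014) = 2 is a multiple of 2, say 2s, with s coprime to 507.
Need s > 46/2, so s ≥ 24. First s ≥ 24 with gcd(s, 507) = 1 is s = 25. Thus t = 2·25 = 50.

50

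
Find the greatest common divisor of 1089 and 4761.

9

Euclid: 4761 = 4·1089 + 405; 1089 = 2·405 + 279; 405 = 1·279 + 126; 279 = 2·126 + 27; 126 = 4·27 + 18; 27 = 1·18 + 9; 18 = 2·9 + 0. Last nonzero remainder: 9.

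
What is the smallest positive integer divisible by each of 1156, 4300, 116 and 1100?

396421300

lcm(1156, 4300) = 1156·4300/gcd = 4970800/4 = 1242700
lcm(1242700, 116) = 1242700·116/gcd = 144153200/4 = 36038300
lcm(36038300, 1100) = 36038300·1100/gcd = 39642130000/100 = 396421300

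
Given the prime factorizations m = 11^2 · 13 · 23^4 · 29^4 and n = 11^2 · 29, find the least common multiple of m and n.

max exponent per prime: 11^2 · 13 · 23^4 · 29^4 = 311337947710933

311337947710933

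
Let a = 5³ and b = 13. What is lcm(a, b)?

max exponent per prime: 5³ · 13 = 1625

1625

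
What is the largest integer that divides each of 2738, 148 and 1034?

2

gcd(2738, 148): 2738 = 18·148 + 74; 148 = 2·74 + 0 → 74
gcd(74, 1034): 1034 = 13·74 + 72; 74 = 1·72 + 2; 72 = 36·2 + 0 → 2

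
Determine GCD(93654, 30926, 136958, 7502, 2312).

2

93654 = 2 · 3² · 11² · 43; 30926 = 2 · 7 · 47²; 136958 = 2 · 31 · 47²; 7502 = 2 · 11² · 31; 2312 = 2³ · 17²
gcd takes min exponent of each prime: 2 = 2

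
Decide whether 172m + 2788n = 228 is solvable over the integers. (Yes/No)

By Bézout, 172m + 2788n = 228 has integer solutions iff gcd(172, 2788) | 228.
Euclid: 2788 = 16·172 + 36; 172 = 4·36 + 28; 36 = 1·28 + 8; 28 = 3·8 + 4; 8 = 2·4 + 0. gcd = 4; 228 mod 4 = 0. Yes.

Yes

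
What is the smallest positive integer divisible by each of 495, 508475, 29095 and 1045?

lcm(495, 508475) = 495·508475/gcd = 251695125/55 = 4576275
lcm(4576275, 29095) = 4576275·29095/gcd = 133146721125/55 = 2420849475
lcm(2420849475, 1045) = 2420849475·1045/gcd = 2529787701375/55 = 45996140025

45996140025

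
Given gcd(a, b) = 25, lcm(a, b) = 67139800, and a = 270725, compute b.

6200

a·b = gcd·lcm = 25·67139800 = 1678495000, so b = 1678495000/270725 = 6200.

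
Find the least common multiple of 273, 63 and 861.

lcm(273, 63) = 273·63/gcd = 17199/21 = 819
lcm(819, 861) = 819·861/gcd = 705159/21 = 33579

33579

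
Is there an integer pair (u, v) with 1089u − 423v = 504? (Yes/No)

By Bézout, 1089u − 423v = 504 has integer solutions iff gcd(1089, 423) | 504.
Euclid: 1089 = 2·423 + 243; 423 = 1·243 + 180; 243 = 1·180 + 63; 180 = 2·63 + 54; 63 = 1·54 + 9; 54 = 6·9 + 0. gcd = 9; 504 mod 9 = 0. Yes.

Yes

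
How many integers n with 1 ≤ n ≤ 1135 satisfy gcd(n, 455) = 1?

718

Prime factors of 455: 5, 7, 13. Count integers ≤ 1135 divisible by none of them.
By inclusion–exclusion: 1135 − ⌊1135/5⌋ − ⌊1135/7⌋ − ⌊1135/13⌋ + ⌊1135/35⌋ + ⌊1135/65⌋ + ⌊1135/91⌋ − ⌊1135/455⌋ = 718.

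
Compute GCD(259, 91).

7

Euclid: 259 = 2·91 + 77; 91 = 1·77 + 14; 77 = 5·14 + 7; 14 = 2·7 + 0. Last nonzero remainder: 7.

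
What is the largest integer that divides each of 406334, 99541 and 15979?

19

gcd(406334, 99541): 406334 = 4·99541 + 8170; 99541 = 12·8170 + 1501; 8170 = 5·1501 + 665; 1501 = 2·665 + 171; 665 = 3·171 + 152; 171 = 1·152 + 19; 152 = 8·19 + 0 → 19
gcd(19, 15979): 15979 = 841·19 + 0 → 19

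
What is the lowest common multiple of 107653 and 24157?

53072929

107653 = 7² · 13³; 24157 = 7² · 17 · 29
max exponents: 7² · 13³ · 17 · 29 = 53072929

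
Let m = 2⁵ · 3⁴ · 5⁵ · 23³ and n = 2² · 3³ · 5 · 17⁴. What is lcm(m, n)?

max exponent per prime: 2⁵ · 3⁴ · 5⁵ · 17⁴ · 23³ = 8231220056700000

8231220056700000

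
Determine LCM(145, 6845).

gcd first: 6845 = 47·145 + 30; 145 = 4·30 + 25; 30 = 1·25 + 5; 25 = 5·5 + 0 → gcd = 5
lcm = 145·6845/gcd = 992525/5 = 198505

198505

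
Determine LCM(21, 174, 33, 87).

13398

21 = 3 · 7; 174 = 2 · 3 · 29; 33 = 3 · 11; 87 = 3 · 29
lcm takes max exponent of each prime: 2 · 3 · 7 · 11 · 29 = 13398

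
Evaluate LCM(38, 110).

2090

38 = 2 · 19; 110 = 2 · 5 · 11
max exponents: 2 · 5 · 11 · 19 = 2090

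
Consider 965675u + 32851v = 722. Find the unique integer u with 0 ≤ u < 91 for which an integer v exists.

Euclid: 965675 = 29·32851 + 12996; 32851 = 2·12996 + 6859; 12996 = 1·6859 + 6137; 6859 = 1·6137 + 722; 6137 = 8·722 + 361; 722 = 2·361 + 0 → gcd = 361; 722 = 361·2.
Back-substitution yields 965675·(43) + 32851·(-1264) = 361, so one solution is u = 43·2 = 86, v = -1264·2 = -2528.
Solutions in u differ by 32851/361 = 91; the one in [0, 91) is 86 mod 91 = 86.

86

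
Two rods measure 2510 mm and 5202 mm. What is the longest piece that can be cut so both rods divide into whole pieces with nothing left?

2510 = 2 · 5 · 251
5202 = 2 · 3² · 17²
Common: 2 = 2

2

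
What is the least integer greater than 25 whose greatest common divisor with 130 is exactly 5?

35

gcd(t, 130) = 5 forces 5 | t; write t = 5s. Then gcd(5s, 5·26) = 5·gcd(s, 26), so need gcd(s, 26) = 1.
5s > 25 gives s ≥ 6. The least s ≥ 6 coprime to 26 is 7, so t = 5·7 = 35.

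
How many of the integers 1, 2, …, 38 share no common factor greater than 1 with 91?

31

91 = 7·13. Inclusion–exclusion on these primes:
38 − ⌊38/7⌋ − ⌊38/13⌋ + ⌊38/91⌋ = 31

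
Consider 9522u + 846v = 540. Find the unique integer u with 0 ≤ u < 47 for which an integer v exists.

Reduce mod 846: 9522u ≡ 540 (mod 846). With g = gcd(9522, 846) = 18 dividing 540, divide through: 529u ≡ 30 (mod 47).
Since gcd(529, 47) = 1, u ≡ 30·(529)⁻¹ ≡ 26 (mod 47). Smallest non-negative: 26.

26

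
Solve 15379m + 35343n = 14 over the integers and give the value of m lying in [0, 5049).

Euclid: 35343 = 2·15379 + 4585; 15379 = 3·4585 + 1624; 4585 = 2·1624 + 1337; 1624 = 1·1337 + 287; 1337 = 4·287 + 189; 287 = 1·189 + 98; 189 = 1·98 + 91; 98 = 1·91 + 7; 91 = 13·7 + 0 → gcd = 7; 14 = 7·2.
Back-substitution yields 15379·(370) + 35343·(-161) = 7, so one solution is m = 370·2 = 740, n = -161·2 = -322.
Solutions in m differ by 35343/7 = 5049; the one in [0, 5049) is 740 mod 5049 = 740.

740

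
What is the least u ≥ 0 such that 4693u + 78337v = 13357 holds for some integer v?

Reduce mod 78337: 4693u ≡ 13357 (mod 78337). With g = gcd(4693, 78337) = 361 dividing 13357, divide through: 13u ≡ 37 (mod 217).
Since gcd(13, 217) = 1, u ≡ 37·(13)⁻¹ ≡ 103 (mod 217). Smallest non-negative: 103.

103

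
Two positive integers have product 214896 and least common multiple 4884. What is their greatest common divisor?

44

gcd·lcm = product, so gcd = 214896/4884 = 44.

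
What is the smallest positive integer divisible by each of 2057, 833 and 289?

1713481

lcm(2057, 833) = 2057·833/gcd = 1713481/17 = 100793
lcm(100793, 289) = 100793·289/gcd = 29129177/17 = 1713481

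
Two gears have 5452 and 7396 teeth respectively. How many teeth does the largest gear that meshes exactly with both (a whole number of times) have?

4

5452 = 2² · 29 · 47
7396 = 2² · 43²
Common: 2² = 4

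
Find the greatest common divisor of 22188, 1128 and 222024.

12

gcd(22188, 1128): 22188 = 19·1128 + 756; 1128 = 1·756 + 372; 756 = 2·372 + 12; 372 = 31·12 + 0 → 12
gcd(12, 222024): 222024 = 18502·12 + 0 → 12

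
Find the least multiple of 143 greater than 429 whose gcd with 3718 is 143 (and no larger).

715

gcd(a, 3718) = 143 forces 143 | a; write a = 143s. Then gcd(143s, 143·26) = 143·gcd(s, 26), so need gcd(s, 26) = 1.
143s > 429 gives s ≥ 4. The least s ≥ 4 coprime to 26 is 5, so a = 143·5 = 715.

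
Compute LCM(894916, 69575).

894916 = 2² · 11² · 43²; 69575 = 5² · 11² · 23
max exponents: 2² · 5² · 11² · 23 · 43² = 514576700

514576700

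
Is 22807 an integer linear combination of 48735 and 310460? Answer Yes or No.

gcd(48735, 310460): 310460 = 6·48735 + 18050; 48735 = 2·18050 + 12635; 18050 = 1·12635 + 5415; 12635 = 2·5415 + 1805; 5415 = 3·1805 + 0 → 1805
1805 does not divide 22807, so a solution does not exist.

No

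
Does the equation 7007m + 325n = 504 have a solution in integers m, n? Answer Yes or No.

No

gcd(7007, 325): 7007 = 21·325 + 182; 325 = 1·182 + 143; 182 = 1·143 + 39; 143 = 3·39 + 26; 39 = 1·26 + 13; 26 = 2·13 + 0 → 13
13 does not divide 504, so a solution does not exist.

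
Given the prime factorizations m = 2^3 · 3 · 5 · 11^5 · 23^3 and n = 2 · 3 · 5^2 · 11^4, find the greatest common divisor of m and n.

min exponent per shared prime: 2 · 3 · 5 · 11^4 = 439230

439230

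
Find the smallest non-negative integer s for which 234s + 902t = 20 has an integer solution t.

135

Euclid: 902 = 3·234 + 200; 234 = 1·200 + 34; 200 = 5·34 + 30; 34 = 1·30 + 4; 30 = 7·4 + 2; 4 = 2·2 + 0 → gcd = 2; 20 = 2·10.
Back-substitution yields 234·(-212) + 902·(55) = 2, so one solution is s = -212·10 = -2120, t = 55·10 = 550.
Solutions in s differ by 902/2 = 451; the one in [0, 451) is -2120 mod 451 = 135.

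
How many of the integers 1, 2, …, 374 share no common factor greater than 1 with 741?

219

Prime factors of 741: 3, 13, 19. Count integers ≤ 374 divisible by none of them.
By inclusion–exclusion: 374 − ⌊374/3⌋ − ⌊374/13⌋ − ⌊374/19⌋ + ⌊374/39⌋ + ⌊374/57⌋ + ⌊374/247⌋ − ⌊374/741⌋ = 219.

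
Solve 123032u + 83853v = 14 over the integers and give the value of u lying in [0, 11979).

Reduce mod 83853: 123032u ≡ 14 (mod 83853). With g = gcd(123032, 83853) = 7 dividing 14, divide through: 17576u ≡ 2 (mod 11979).
Since gcd(17576, 11979) = 1, u ≡ 2·(17576)⁻¹ ≡ 6577 (mod 11979). Smallest non-negative: 6577.

6577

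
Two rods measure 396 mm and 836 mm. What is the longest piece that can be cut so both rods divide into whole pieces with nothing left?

44

Euclid: 836 = 2·396 + 44; 396 = 9·44 + 0. Last nonzero remainder: 44.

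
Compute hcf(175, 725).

25

Euclid: 725 = 4·175 + 25; 175 = 7·25 + 0. Last nonzero remainder: 25.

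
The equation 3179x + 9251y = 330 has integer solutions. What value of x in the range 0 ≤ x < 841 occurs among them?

Euclid: 9251 = 2·3179 + 2893; 3179 = 1·2893 + 286; 2893 = 10·286 + 33; 286 = 8·33 + 22; 33 = 1·22 + 11; 22 = 2·11 + 0 → gcd = 11; 330 = 11·30.
Back-substitution yields 3179·(-291) + 9251·(100) = 11, so one solution is x = -291·30 = -8730, y = 100·30 = 3000.
Solutions in x differ by 9251/11 = 841; the one in [0, 841) is -8730 mod 841 = 521.

521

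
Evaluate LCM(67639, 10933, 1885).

67639 = 11² · 13 · 43; 10933 = 13 · 29²; 1885 = 5 · 13 · 29
lcm takes max exponent of each prime: 5 · 11² · 13 · 29² · 43 = 284421995

284421995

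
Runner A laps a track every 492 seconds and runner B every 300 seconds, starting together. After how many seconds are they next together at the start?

12300

492 = 2² · 3 · 41; 300 = 2² · 3 · 5²
max exponents: 2² · 3 · 5² · 41 = 12300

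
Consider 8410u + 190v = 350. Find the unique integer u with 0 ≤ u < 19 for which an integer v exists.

Euclid: 8410 = 44·190 + 50; 190 = 3·50 + 40; 50 = 1·40 + 10; 40 = 4·10 + 0 → gcd = 10; 350 = 10·35.
Back-substitution yields 8410·(4) + 190·(-177) = 10, so one solution is u = 4·35 = 140, v = -177·35 = -6195.
Solutions in u differ by 190/10 = 19; the one in [0, 19) is 140 mod 19 = 7.

7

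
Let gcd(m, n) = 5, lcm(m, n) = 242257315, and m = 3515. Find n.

344605

Using mn = gcd(m,n)·lcm(m,n) = 5·242257315 = 1211286575, we get n = 1211286575/3515 = 344605.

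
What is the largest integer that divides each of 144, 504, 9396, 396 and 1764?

144 = 2⁴ · 3²; 504 = 2³ · 3² · 7; 9396 = 2² · 3⁴ · 29; 396 = 2² · 3² · 11; 1764 = 2² · 3² · 7²
gcd takes min exponent of each prime: 2² · 3² = 36

36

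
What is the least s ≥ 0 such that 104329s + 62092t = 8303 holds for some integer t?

Euclid: 104329 = 1·62092 + 42237; 62092 = 1·42237 + 19855; 42237 = 2·19855 + 2527; 19855 = 7·2527 + 2166; 2527 = 1·2166 + 361; 2166 = 6·361 + 0 → gcd = 361; 8303 = 361·23.
Back-substitution yields 104329·(25) + 62092·(-42) = 361, so one solution is s = 25·23 = 575, t = -42·23 = -966.
Solutions in s differ by 62092/361 = 172; the one in [0, 172) is 575 mod 172 = 59.

59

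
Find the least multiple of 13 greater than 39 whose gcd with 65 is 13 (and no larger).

gcd(m, 65) = 13 forces 13 | m; write m = 13s. Then gcd(13s, 13·5) = 13·gcd(s, 5), so need gcd(s, 5) = 1.
13s > 39 gives s ≥ 4. The least s ≥ 4 coprime to 5 is 4, so m = 13·4 = 52.

52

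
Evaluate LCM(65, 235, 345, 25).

65 = 5 · 13; 235 = 5 · 47; 345 = 3 · 5 · 23; 25 = 5²
lcm takes max exponent of each prime: 3 · 5² · 13 · 23 · 47 = 1053975

1053975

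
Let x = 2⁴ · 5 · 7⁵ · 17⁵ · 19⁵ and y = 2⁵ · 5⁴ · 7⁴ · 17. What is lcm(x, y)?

max exponent per prime: 2⁵ · 5⁴ · 7⁵ · 17⁵ · 19⁵ = 1181769582184946020000

1181769582184946020000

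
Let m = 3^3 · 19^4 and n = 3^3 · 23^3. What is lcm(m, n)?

42811621389

max exponent per prime: 3^3 · 19^4 · 23^3 = 42811621389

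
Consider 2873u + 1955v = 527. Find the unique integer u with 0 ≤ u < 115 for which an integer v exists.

24

gcd(2873, 1955) = 17 (Euclid: 2873 = 1·1955 + 918; 1955 = 2·918 + 119; 918 = 7·119 + 85; 119 = 1·85 + 34; 85 = 2·34 + 17; 34 = 2·17 + 0), and 17 | 527.
Extended Euclid: 2873·(49) + 1955·(-72) = 17. Scale by 31: u₀ = 1519.
General solution u = u₀ + 115t; reducing mod 115 gives u = 24 (and v = -35).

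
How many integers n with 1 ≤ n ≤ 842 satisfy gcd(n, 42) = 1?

241

42 = 2·3·7. Inclusion–exclusion on these primes:
842 − ⌊842/2⌋ − ⌊842/3⌋ − ⌊842/7⌋ + ⌊842/6⌋ + ⌊842/14⌋ + ⌊842/21⌋ − ⌊842/42⌋ = 241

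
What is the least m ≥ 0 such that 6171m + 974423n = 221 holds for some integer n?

Euclid: 974423 = 157·6171 + 5576; 6171 = 1·5576 + 595; 5576 = 9·595 + 221; 595 = 2·221 + 153; 221 = 1·153 + 68; 153 = 2·68 + 17; 68 = 4·17 + 0 → gcd = 17; 221 = 17·13.
Back-substitution yields 6171·(13106) + 974423·(-83) = 17, so one solution is m = 13106·13 = 170378, n = -83·13 = -1079.
Solutions in m differ by 974423/17 = 57319; the one in [0, 57319) is 170378 mod 57319 = 55740.

55740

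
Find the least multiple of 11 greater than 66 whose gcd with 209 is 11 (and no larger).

209 = 11·19. Any m with gcd(m, 209) = 11 is a multiple of 11, say 11s, with s coprime to 19.
Need s > 66/11, so s ≥ 7. First s ≥ 7 with gcd(s, 19) = 1 is s = 7. Thus m = 11·7 = 77.

77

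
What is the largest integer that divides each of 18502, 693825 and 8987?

gcd(18502, 693825): 693825 = 37·18502 + 9251; 18502 = 2·9251 + 0 → 9251
gcd(9251, 8987): 9251 = 1·8987 + 264; 8987 = 34·264 + 11; 264 = 24·11 + 0 → 11

11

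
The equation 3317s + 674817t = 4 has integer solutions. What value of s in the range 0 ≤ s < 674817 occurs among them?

492533

Euclid: 674817 = 203·3317 + 1466; 3317 = 2·1466 + 385; 1466 = 3·385 + 311; 385 = 1·311 + 74; 311 = 4·74 + 15; 74 = 4·15 + 14; 15 = 1·14 + 1; 14 = 14·1 + 0 → gcd = 1; 4 = 1·4.
Back-substitution yields 3317·(-45571) + 674817·(224) = 1, so one solution is s = -45571·4 = -182284, t = 224·4 = 896.
Solutions in s differ by 674817/1 = 674817; the one in [0, 674817) is -182284 mod 674817 = 492533.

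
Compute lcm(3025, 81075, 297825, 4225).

598502865675

lcm(3025, 81075) = 3025·81075/gcd = 245251875/25 = 9810075
lcm(9810075, 297825) = 9810075·297825/gcd = 2921685586875/825 = 3541437075
lcm(3541437075, 4225) = 3541437075·4225/gcd = 14962571641875/25 = 598502865675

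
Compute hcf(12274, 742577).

6137

Euclid: 742577 = 60·12274 + 6137; 12274 = 2·6137 + 0. Last nonzero remainder: 6137.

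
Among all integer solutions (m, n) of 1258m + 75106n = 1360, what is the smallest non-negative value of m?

419

Euclid: 75106 = 59·1258 + 884; 1258 = 1·884 + 374; 884 = 2·374 + 136; 374 = 2·136 + 102; 136 = 1·102 + 34; 102 = 3·34 + 0 → gcd = 34; 1360 = 34·40.
Back-substitution yields 1258·(-597) + 75106·(10) = 34, so one solution is m = -597·40 = -23880, n = 10·40 = 400.
Solutions in m differ by 75106/34 = 2209; the one in [0, 2209) is -23880 mod 2209 = 419.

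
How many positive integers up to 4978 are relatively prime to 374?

Prime factors of 374: 2, 11, 17. Count integers ≤ 4978 divisible by none of them.
By inclusion–exclusion: 4978 − ⌊4978/2⌋ − ⌊4978/11⌋ − ⌊4978/17⌋ + ⌊4978/22⌋ + ⌊4978/34⌋ + ⌊4978/187⌋ − ⌊4978/374⌋ = 2130.

2130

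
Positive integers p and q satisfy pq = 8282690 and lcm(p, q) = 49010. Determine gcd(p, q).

169

gcd·lcm = product, so gcd = 8282690/49010 = 169.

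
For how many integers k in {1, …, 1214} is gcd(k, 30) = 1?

324

30 = 2·3·5. Inclusion–exclusion on these primes:
1214 − ⌊1214/2⌋ − ⌊1214/3⌋ − ⌊1214/5⌋ + ⌊1214/6⌋ + ⌊1214/10⌋ + ⌊1214/15⌋ − ⌊1214/30⌋ = 324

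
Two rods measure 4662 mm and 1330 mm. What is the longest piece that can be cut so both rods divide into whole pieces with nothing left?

14

Euclid: 4662 = 3·1330 + 672; 1330 = 1·672 + 658; 672 = 1·658 + 14; 658 = 47·14 + 0. Last nonzero remainder: 14.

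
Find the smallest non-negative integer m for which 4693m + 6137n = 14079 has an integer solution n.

3

Euclid: 6137 = 1·4693 + 1444; 4693 = 3·1444 + 361; 1444 = 4·361 + 0 → gcd = 361; 14079 = 361·39.
Back-substitution yields 4693·(4) + 6137·(-3) = 361, so one solution is m = 4·39 = 156, n = -3·39 = -117.
Solutions in m differ by 6137/361 = 17; the one in [0, 17) is 156 mod 17 = 3.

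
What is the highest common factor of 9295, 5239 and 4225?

169

9295 = 5 · 11 · 13²; 5239 = 13² · 31; 4225 = 5² · 13²
gcd takes min exponent of each prime: 13² = 169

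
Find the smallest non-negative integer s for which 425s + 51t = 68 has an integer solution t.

Euclid: 425 = 8·51 + 17; 51 = 3·17 + 0 → gcd = 17; 68 = 17·4.
Back-substitution yields 425·(1) + 51·(-8) = 17, so one solution is s = 1·4 = 4, t = -8·4 = -32.
Solutions in s differ by 51/17 = 3; the one in [0, 3) is 4 mod 3 = 1.

1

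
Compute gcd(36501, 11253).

3

Euclid: 36501 = 3·11253 + 2742; 11253 = 4·2742 + 285; 2742 = 9·285 + 177; 285 = 1·177 + 108; 177 = 1·108 + 69; 108 = 1·69 + 39; 69 = 1·39 + 30; 39 = 1·30 + 9; 30 = 3·9 + 3; 9 = 3·3 + 0. Last nonzero remainder: 3.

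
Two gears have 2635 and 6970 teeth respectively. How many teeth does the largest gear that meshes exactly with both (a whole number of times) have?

85

Euclid: 6970 = 2·2635 + 1700; 2635 = 1·1700 + 935; 1700 = 1·935 + 765; 935 = 1·765 + 170; 765 = 4·170 + 85; 170 = 2·85 + 0. Last nonzero remainder: 85.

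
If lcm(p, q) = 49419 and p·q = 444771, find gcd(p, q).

9

gcd·lcm = product, so gcd = 444771/49419 = 9.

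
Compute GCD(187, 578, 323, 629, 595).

17

gcd(187, 578): 578 = 3·187 + 17; 187 = 11·17 + 0 → 17
gcd(17, 323): 323 = 19·17 + 0 → 17
gcd(17, 629): 629 = 37·17 + 0 → 17
gcd(17, 595): 595 = 35·17 + 0 → 17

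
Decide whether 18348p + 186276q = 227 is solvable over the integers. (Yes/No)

No

By Bézout, 18348p + 186276q = 227 has integer solutions iff gcd(18348, 186276) | 227.
Euclid: 186276 = 10·18348 + 2796; 18348 = 6·2796 + 1572; 2796 = 1·1572 + 1224; 1572 = 1·1224 + 348; 1224 = 3·348 + 180; 348 = 1·180 + 168; 180 = 1·168 + 12; 168 = 14·12 + 0. gcd = 12; 227 mod 12 = 11. No.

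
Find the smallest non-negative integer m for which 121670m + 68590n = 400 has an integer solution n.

gcd(121670, 68590) = 10 (Euclid: 121670 = 1·68590 + 53080; 68590 = 1·53080 + 15510; 53080 = 3·15510 + 6550; 15510 = 2·6550 + 2410; 6550 = 2·2410 + 1730; 2410 = 1·1730 + 680; 1730 = 2·680 + 370; 680 = 1·370 + 310; 370 = 1·310 + 60; 310 = 5·60 + 10; 60 = 6·10 + 0), and 10 | 400.
Extended Euclid: 121670·(-1110) + 68590·(1969) = 10. Scale by 40: m₀ = -44400.
General solution m = m₀ + 6859t; reducing mod 6859 gives m = 3613 (and n = -6409).

3613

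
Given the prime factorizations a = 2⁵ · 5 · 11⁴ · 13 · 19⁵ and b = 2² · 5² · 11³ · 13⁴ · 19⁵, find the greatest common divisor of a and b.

856878819940

min exponent per shared prime: 2² · 5 · 11³ · 13 · 19⁵ = 856878819940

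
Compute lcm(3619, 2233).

gcd first: 3619 = 1·2233 + 1386; 2233 = 1·1386 + 847; 1386 = 1·847 + 539; 847 = 1·539 + 308; 539 = 1·308 + 231; 308 = 1·231 + 77; 231 = 3·77 + 0 → gcd = 77
lcm = 3619·2233/gcd = 8081227/77 = 104951

104951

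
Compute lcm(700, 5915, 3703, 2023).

700 = 2² · 5² · 7; 5915 = 5 · 7 · 13²; 3703 = 7 · 23²; 2023 = 7 · 17²
lcm takes max exponent of each prime: 2² · 5² · 7 · 13² · 17² · 23² = 18085822300

18085822300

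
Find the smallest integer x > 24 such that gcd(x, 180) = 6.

42

180 = 6·30. Any x with gcd(x, 180) = 6 is a multiple of 6, say 6s, with s coprime to 30.
Need s > 24/6, so s ≥ 5. First s ≥ 5 with gcd(s, 30) = 1 is s = 7. Thus x = 6·7 = 42.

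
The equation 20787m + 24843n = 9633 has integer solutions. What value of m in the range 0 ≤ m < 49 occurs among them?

16

Euclid: 24843 = 1·20787 + 4056; 20787 = 5·4056 + 507; 4056 = 8·507 + 0 → gcd = 507; 9633 = 507·19.
Back-substitution yields 20787·(6) + 24843·(-5) = 507, so one solution is m = 6·19 = 114, n = -5·19 = -95.
Solutions in m differ by 24843/507 = 49; the one in [0, 49) is 114 mod 49 = 16.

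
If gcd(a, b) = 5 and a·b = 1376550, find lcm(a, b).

gcd·lcm = product, so lcm = 1376550/5 = 275310.

275310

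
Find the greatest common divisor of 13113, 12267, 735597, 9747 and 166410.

13113 = 3² · 31 · 47; 12267 = 3² · 29 · 47; 735597 = 3² · 37 · 47²; 9747 = 3³ · 19²; 166410 = 2 · 3² · 5 · 43²
gcd takes min exponent of each prime: 3² = 9

9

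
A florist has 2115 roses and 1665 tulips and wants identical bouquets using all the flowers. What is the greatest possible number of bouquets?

Euclid: 2115 = 1·1665 + 450; 1665 = 3·450 + 315; 450 = 1·315 + 135; 315 = 2·135 + 45; 135 = 3·45 + 0. Last nonzero remainder: 45.

45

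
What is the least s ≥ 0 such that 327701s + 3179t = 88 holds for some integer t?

Euclid: 327701 = 103·3179 + 264; 3179 = 12·264 + 11; 264 = 24·11 + 0 → gcd = 11; 88 = 11·8.
Back-substitution yields 327701·(-12) + 3179·(1237) = 11, so one solution is s = -12·8 = -96, t = 1237·8 = 9896.
Solutions in s differ by 3179/11 = 289; the one in [0, 289) is -96 mod 289 = 193.

193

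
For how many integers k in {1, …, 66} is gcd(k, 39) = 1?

Prime factors of 39: 3, 13. Count integers ≤ 66 divisible by none of them.
By inclusion–exclusion: 66 − ⌊66/3⌋ − ⌊66/13⌋ + ⌊66/39⌋ = 40.

40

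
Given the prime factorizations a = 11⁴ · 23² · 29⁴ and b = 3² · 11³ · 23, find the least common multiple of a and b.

max exponent per prime: 3² · 11⁴ · 23² · 29⁴ = 49301588637081

49301588637081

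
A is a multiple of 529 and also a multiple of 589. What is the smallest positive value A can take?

311581

gcd first: 589 = 1·529 + 60; 529 = 8·60 + 49; 60 = 1·49 + 11; 49 = 4·11 + 5; 11 = 2·5 + 1; 5 = 5·1 + 0 → gcd = 1
lcm = 529·589/gcd = 311581/1 = 311581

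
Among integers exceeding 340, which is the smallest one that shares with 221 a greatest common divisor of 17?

357

221 = 17·13. Any k with gcd(k, 221) = 17 is a multiple of 17, say 17s, with s coprime to 13.
Need s > 340/17, so s ≥ 21. First s ≥ 21 with gcd(s, 13) = 1 is s = 21. Thus k = 17·21 = 357.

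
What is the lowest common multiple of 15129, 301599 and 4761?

15129 = 3² · 41²; 301599 = 3² · 23 · 31 · 47; 4761 = 3² · 23²
lcm takes max exponent of each prime: 3² · 23² · 31 · 41² · 47 = 11660722137

11660722137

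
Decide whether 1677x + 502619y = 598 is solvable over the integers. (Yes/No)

Yes

By Bézout, 1677x + 502619y = 598 has integer solutions iff gcd(1677, 502619) | 598.
Euclid: 502619 = 299·1677 + 1196; 1677 = 1·1196 + 481; 1196 = 2·481 + 234; 481 = 2·234 + 13; 234 = 18·13 + 0. gcd = 13; 598 mod 13 = 0. Yes.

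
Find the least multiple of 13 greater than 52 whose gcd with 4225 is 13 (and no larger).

78

gcd(t, 4225) = 13 forces 13 | t; write t = 13s. Then gcd(13s, 13·325) = 13·gcd(s, 325), so need gcd(s, 325) = 1.
13s > 52 gives s ≥ 5. The least s ≥ 5 coprime to 325 is 6, so t = 13·6 = 78.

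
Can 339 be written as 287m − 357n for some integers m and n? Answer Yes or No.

No

gcd(287, 357): 357 = 1·287 + 70; 287 = 4·70 + 7; 70 = 10·7 + 0 → 7
7 does not divide 339, so a solution does not exist.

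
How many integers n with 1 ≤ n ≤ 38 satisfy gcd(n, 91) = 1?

31

91 = 7·13. Inclusion–exclusion on these primes:
38 − ⌊38/7⌋ − ⌊38/13⌋ + ⌊38/91⌋ = 31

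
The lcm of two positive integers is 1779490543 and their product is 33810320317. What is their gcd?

19

From gcd × lcm = uv: gcd = 33810320317 / 1779490543 = 19.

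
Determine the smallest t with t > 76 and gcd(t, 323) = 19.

Multiples of 19 above 76: 19·5, 19·6, … . Need the cofactor coprime to 323/19 = 17.
Checking s = 5, 6, … the first with gcd(s, 17) = 1 is s = 5, giving 95.

95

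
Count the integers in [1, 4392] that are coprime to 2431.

2431 = 11·13·17. Inclusion–exclusion on these primes:
4392 − ⌊4392/11⌋ − ⌊4392/13⌋ − ⌊4392/17⌋ + ⌊4392/143⌋ + ⌊4392/187⌋ + ⌊4392/221⌋ − ⌊4392/2431⌋ = 3469

3469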